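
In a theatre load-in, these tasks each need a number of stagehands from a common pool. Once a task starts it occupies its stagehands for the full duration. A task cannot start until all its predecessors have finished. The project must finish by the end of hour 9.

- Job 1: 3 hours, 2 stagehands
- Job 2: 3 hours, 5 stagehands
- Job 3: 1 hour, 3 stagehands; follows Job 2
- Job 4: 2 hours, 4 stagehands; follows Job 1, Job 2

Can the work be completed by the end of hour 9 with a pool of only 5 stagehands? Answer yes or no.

yes

Schedule Job 1@1, Job 2@4, Job 3@7, Job 4@8: h1:2  h2:2  h3:2  h4:5  h5:5  h6:5  h7:3  h8:4  h9:4 — peak 5 ≤ 5.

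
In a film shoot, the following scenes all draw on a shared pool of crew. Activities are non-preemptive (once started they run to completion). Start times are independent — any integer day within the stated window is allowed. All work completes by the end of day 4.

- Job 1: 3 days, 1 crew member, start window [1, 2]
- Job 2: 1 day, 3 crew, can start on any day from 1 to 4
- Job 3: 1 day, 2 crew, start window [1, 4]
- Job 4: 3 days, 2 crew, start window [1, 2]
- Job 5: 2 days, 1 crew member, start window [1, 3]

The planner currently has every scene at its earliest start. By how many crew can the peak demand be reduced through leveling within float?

5

Early-start peak: d1:9  d2:4  d3:3  d4:0 ⇒ 9.
Leveled (Job 1@1, Job 2@1, Job 3@4, Job 4@2, Job 5@2): d1:4  d2:4  d3:4  d4:4 ⇒ 4.
Reduction 9 − 4 = 5.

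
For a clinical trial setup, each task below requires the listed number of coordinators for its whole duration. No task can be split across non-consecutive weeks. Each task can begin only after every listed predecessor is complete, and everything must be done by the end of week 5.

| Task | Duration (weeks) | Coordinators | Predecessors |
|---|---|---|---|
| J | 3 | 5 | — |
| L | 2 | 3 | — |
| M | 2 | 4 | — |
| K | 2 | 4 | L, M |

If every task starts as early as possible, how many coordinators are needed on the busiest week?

Early-start schedule: J@1, L@1, M@1, K@3.
Load per week: week 1: 12, week 2: 12, week 3: 9, week 4: 4, week 5: 0.
Peak is 12.

12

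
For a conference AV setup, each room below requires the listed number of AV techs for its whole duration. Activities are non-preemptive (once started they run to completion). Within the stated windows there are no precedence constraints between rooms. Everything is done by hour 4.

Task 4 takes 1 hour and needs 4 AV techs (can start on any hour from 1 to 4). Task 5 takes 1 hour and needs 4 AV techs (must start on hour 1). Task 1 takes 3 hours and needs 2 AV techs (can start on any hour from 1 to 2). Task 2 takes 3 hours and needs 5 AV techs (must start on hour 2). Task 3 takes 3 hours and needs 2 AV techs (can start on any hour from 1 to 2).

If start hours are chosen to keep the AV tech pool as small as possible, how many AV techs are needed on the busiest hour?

9

Early-start (Task 4@1, Task 5@1, Task 1@1, Task 2@2, Task 3@1) gives peak 12: h1:12  h2:9  h3:9  h4:5.
Shift Task 1→2, Task 3→2.
Schedule Task 4@1, Task 5@1, Task 1@2, Task 2@2, Task 3@2: h1:8  h2:9  h3:9  h4:9 — peak 9.
Total AV tech-hours = 35 over 4 hours ⇒ peak ≥ ⌈35/4⌉ = 9, so 9 is optimal.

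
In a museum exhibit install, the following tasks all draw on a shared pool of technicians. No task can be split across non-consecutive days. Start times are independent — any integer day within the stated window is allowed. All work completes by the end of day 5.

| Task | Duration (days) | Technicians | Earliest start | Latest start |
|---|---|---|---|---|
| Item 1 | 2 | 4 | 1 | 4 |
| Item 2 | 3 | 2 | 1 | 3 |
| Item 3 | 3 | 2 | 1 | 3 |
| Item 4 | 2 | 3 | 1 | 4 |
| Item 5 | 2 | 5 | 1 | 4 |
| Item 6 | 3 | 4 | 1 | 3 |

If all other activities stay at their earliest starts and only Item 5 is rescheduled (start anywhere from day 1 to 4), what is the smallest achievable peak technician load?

Item 5@1: d1:20  d2:20  d3:8  d4:0  d5:0 → peak 20
Item 5@2: d1:15  d2:20  d3:13  d4:0  d5:0 → peak 20
Item 5@3: d1:15  d2:15  d3:13  d4:5  d5:0 → peak 15
Item 5@4: d1:15  d2:15  d3:8  d4:5  d5:5 → peak 15
Best is Item 5@3, peak 15.

15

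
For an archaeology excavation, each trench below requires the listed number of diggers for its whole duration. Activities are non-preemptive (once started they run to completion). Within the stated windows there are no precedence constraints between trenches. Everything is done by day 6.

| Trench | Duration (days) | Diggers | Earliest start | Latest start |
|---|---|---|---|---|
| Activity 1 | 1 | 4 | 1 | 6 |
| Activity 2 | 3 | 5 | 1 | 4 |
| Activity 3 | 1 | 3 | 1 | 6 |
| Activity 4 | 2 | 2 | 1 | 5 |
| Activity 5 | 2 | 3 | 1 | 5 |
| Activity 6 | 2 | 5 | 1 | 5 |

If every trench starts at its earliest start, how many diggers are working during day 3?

5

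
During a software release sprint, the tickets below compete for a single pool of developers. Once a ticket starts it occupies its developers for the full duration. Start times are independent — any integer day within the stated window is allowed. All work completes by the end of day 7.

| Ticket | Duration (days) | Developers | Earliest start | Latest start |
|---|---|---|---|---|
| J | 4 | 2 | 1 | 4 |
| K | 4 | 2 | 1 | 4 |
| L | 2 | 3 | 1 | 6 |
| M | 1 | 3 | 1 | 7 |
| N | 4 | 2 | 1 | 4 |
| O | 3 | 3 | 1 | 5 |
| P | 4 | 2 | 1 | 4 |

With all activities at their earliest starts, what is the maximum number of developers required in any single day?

17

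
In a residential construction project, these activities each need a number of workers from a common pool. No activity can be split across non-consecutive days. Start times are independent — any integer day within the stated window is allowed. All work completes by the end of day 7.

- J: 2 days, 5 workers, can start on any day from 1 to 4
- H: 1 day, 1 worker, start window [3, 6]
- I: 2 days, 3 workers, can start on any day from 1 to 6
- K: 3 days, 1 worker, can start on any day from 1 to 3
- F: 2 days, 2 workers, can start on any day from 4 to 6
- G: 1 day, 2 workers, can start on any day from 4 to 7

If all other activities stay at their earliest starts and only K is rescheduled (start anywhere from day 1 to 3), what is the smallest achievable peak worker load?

8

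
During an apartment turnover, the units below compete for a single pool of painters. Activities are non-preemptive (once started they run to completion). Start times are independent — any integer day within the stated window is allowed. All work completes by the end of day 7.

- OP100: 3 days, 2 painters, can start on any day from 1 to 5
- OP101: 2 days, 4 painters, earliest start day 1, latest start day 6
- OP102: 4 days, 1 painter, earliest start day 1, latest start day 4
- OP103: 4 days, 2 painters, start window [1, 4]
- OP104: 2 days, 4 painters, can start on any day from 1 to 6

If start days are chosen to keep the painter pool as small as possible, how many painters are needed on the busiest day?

Early-start (OP100@1, OP101@1, OP102@1, OP103@1, OP104@1) gives peak 13: d1:13  d2:13  d3:5  d4:3  d5:0  d6:0  d7:0.
Shift OP100→3, OP103→3, OP104→6.
Schedule OP100@3, OP101@1, OP102@1, OP103@3, OP104@6: d1:5  d2:5  d3:5  d4:5  d5:4  d6:6  d7:4 — peak 6.

6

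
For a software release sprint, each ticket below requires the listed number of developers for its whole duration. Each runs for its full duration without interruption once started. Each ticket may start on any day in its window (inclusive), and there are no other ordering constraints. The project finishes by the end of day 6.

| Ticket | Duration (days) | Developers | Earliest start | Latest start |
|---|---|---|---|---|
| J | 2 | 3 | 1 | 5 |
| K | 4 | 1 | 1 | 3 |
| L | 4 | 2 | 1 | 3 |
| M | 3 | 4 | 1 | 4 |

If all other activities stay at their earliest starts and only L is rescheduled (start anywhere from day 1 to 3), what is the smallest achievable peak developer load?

L@1: d1:10  d2:10  d3:7  d4:3  d5:0  d6:0 → peak 10
L@2: d1:8  d2:10  d3:7  d4:3  d5:2  d6:0 → peak 10
L@3: d1:8  d2:8  d3:7  d4:3  d5:2  d6:2 → peak 8
Best is L@3, peak 8.

8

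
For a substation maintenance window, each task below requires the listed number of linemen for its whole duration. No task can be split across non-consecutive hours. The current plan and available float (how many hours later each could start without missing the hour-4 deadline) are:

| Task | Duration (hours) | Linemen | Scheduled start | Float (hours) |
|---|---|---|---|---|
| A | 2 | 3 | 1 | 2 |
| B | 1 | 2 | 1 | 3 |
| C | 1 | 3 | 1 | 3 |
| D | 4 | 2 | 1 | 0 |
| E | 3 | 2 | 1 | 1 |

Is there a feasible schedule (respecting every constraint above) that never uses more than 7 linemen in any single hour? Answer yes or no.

Schedule A@1, B@1, C@3, D@1, E@2: h1:7  h2:7  h3:7  h4:4 — peak 7 ≤ 7.

yes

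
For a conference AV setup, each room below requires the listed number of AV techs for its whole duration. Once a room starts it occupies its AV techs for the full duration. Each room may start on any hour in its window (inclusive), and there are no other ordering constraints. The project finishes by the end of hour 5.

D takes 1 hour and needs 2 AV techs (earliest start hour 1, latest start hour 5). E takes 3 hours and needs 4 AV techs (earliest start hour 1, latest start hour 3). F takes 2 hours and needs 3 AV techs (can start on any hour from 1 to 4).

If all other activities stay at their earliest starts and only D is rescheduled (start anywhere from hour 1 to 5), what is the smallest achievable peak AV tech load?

7

D@1: h1:9  h2:7  h3:4  h4:0  h5:0 → peak 9
D@2: h1:7  h2:9  h3:4  h4:0  h5:0 → peak 9
D@3: h1:7  h2:7  h3:6  h4:0  h5:0 → peak 7
D@4: h1:7  h2:7  h3:4  h4:2  h5:0 → peak 7
D@5: h1:7  h2:7  h3:4  h4:0  h5:2 → peak 7
Best is D@3, peak 7.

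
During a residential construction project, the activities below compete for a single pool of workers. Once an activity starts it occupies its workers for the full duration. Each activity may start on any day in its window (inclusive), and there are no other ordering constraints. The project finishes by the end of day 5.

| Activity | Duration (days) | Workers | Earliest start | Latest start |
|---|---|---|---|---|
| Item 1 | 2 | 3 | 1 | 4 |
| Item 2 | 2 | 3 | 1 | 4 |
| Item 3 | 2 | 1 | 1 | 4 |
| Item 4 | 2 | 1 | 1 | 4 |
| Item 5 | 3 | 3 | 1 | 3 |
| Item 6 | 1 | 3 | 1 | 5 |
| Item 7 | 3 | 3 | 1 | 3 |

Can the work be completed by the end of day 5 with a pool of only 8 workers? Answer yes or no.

The minimum achievable peak is 9; 8 < 9, so no feasible schedule stays within the cap.

no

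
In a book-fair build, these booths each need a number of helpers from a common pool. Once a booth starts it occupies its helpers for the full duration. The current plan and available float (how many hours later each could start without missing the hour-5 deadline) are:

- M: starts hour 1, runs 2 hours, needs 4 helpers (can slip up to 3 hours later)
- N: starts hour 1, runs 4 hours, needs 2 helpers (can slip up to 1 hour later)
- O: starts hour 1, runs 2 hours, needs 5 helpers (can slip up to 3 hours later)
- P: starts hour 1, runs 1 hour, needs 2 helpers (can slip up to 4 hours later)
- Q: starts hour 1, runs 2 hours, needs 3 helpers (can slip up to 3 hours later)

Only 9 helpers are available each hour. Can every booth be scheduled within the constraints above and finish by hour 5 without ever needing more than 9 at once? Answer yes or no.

yes

Schedule M@1, N@1, O@3, P@3, Q@1: h1:9  h2:9  h3:9  h4:7  h5:0 — peak 9 ≤ 9.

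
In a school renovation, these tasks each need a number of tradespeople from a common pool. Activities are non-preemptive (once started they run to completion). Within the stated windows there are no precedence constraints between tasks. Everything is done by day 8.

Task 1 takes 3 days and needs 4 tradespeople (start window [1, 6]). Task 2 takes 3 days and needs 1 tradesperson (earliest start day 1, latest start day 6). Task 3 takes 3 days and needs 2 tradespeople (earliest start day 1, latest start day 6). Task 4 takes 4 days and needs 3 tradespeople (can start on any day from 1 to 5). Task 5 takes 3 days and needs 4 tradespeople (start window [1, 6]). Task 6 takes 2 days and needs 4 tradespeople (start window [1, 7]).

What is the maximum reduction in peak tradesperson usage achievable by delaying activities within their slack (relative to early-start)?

Early-start peak: d1:18  d2:18  d3:14  d4:3  d5:0  d6:0  d7:0  d8:0 ⇒ 18.
Leveled (Task 1@1, Task 2@1, Task 3@1, Task 4@4, Task 5@4, Task 6@7): d1:7  d2:7  d3:7  d4:7  d5:7  d6:7  d7:7  d8:4 ⇒ 7.
Reduction 18 − 7 = 11.

11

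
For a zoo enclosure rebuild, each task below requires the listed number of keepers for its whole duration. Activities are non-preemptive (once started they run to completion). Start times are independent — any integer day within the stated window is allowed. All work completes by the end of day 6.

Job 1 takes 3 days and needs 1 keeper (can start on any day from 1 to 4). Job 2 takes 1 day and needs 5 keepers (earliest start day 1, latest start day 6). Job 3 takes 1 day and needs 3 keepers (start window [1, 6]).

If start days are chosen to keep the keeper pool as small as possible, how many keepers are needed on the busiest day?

5

Early-start (Job 1@1, Job 2@1, Job 3@1) gives peak 9: d1:9  d2:1  d3:1  d4:0  d5:0  d6:0.
Shift Job 2→4.
Schedule Job 1@1, Job 2@4, Job 3@1: d1:4  d2:1  d3:1  d4:5  d5:0  d6:0 — peak 5.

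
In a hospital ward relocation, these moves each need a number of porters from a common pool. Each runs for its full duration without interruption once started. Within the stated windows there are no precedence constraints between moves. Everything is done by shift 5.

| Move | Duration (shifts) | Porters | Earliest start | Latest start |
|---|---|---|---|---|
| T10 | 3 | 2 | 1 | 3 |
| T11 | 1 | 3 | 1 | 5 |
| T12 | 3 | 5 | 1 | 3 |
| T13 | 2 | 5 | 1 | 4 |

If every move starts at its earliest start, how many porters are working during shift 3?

7

At early start, shift 3 has: T10, T12.
Demand: 2 + 5 = 7.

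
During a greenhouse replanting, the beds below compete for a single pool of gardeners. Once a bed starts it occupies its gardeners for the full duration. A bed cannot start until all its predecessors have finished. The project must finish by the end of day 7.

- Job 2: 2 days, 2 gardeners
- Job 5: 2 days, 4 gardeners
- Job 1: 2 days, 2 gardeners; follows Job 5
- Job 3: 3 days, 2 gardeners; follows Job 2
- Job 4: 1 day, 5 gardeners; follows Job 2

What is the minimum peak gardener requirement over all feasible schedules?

6

Early-start (Job 2@1, Job 5@1, Job 1@3, Job 3@3, Job 4@3) gives peak 9: d1:6  d2:6  d3:9  d4:4  d5:2  d6:0  d7:0.
Shift Job 4→6.
Schedule Job 2@1, Job 5@1, Job 1@3, Job 3@3, Job 4@6: d1:6  d2:6  d3:4  d4:4  d5:2  d6:5  d7:0 — peak 6.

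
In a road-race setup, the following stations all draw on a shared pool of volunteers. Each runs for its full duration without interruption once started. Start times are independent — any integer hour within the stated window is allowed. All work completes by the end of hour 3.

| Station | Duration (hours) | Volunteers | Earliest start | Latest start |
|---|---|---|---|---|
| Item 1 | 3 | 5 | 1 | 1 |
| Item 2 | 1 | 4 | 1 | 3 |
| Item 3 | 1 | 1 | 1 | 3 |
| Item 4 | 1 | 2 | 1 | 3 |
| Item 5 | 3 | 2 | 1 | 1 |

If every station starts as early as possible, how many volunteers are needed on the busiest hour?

Early-start schedule: Item 1@1, Item 2@1, Item 3@1, Item 4@1, Item 5@1.
Load per hour: hour 1: 14, hour 2: 7, hour 3: 7.
Peak is 14.

14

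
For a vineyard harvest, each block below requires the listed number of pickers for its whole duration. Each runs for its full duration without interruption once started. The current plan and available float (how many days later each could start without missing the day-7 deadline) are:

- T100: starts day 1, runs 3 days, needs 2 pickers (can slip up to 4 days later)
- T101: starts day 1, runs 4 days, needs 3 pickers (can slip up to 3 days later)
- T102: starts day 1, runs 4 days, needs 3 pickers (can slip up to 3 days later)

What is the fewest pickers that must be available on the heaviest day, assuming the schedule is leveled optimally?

6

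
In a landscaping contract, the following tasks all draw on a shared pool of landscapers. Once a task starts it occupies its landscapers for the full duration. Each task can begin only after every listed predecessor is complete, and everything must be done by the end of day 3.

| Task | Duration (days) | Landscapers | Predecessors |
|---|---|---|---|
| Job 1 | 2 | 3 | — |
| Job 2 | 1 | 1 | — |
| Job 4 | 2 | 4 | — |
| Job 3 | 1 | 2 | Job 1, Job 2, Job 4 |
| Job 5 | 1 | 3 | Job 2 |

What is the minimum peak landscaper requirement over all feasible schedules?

8

Early-start (Job 1@1, Job 2@1, Job 4@1, Job 3@3, Job 5@2) gives peak 10: d1:8  d2:10  d3:2.
Shift Job 5→3.
Schedule Job 1@1, Job 2@1, Job 4@1, Job 3@3, Job 5@3: d1:8  d2:7  d3:5 — peak 8.
No arrangement of the 3 feasible schedules does better.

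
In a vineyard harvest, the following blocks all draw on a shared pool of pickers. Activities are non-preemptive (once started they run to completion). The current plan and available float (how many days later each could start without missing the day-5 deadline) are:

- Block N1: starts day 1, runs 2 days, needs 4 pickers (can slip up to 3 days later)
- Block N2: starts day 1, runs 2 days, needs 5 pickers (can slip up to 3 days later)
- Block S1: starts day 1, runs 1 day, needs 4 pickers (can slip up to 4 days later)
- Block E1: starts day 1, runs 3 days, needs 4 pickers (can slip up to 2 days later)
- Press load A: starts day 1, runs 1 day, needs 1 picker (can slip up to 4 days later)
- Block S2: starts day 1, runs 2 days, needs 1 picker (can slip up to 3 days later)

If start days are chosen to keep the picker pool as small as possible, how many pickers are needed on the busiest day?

8

Early-start (Block N1@1, Block N2@1, Block S1@1, Block E1@1, Press load A@1, Block S2@1) gives peak 19: d1:19  d2:14  d3:4  d4:0  d5:0.
Shift Block N2→4, Block S1→3, Press load A→4, Block S2→4.
Schedule Block N1@1, Block N2@4, Block S1@3, Block E1@1, Press load A@4, Block S2@4: d1:8  d2:8  d3:8  d4:7  d5:6 — peak 8.
Total picker-days = 37 over 5 days ⇒ peak ≥ ⌈37/5⌉ = 8, so 8 is optimal.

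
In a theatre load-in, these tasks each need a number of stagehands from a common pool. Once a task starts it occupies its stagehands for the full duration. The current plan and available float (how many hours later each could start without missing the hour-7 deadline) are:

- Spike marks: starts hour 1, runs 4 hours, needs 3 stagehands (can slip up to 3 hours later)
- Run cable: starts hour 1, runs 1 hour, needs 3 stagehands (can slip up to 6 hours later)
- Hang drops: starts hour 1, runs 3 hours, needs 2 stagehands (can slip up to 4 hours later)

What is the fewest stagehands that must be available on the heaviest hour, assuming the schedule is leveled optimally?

Early-start (Spike marks@1, Run cable@1, Hang drops@1) gives peak 8: h1:8  h2:5  h3:5  h4:3  h5:0  h6:0  h7:0.
Shift Run cable→5.
Schedule Spike marks@1, Run cable@5, Hang drops@1: h1:5  h2:5  h3:5  h4:3  h5:3  h6:0  h7:0 — peak 5.

5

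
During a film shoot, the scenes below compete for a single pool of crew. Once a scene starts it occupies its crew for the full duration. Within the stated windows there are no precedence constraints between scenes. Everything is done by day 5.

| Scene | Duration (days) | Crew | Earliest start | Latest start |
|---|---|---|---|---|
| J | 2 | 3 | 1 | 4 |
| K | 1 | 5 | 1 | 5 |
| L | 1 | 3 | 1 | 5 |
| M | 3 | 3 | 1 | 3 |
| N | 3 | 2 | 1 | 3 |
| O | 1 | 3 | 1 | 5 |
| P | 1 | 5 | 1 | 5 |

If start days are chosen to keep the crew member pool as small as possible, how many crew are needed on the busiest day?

8

Early-start (J@1, K@1, L@1, M@1, N@1, O@1, P@1) gives peak 24: d1:24  d2:8  d3:5  d4:0  d5:0.
Shift L→2, M→3, N→2, O→3, P→5.
Schedule J@1, K@1, L@2, M@3, N@2, O@3, P@5: d1:8  d2:8  d3:8  d4:5  d5:8 — peak 8.
Total crew member-days = 37 over 5 days ⇒ peak ≥ ⌈37/5⌉ = 8, so 8 is optimal.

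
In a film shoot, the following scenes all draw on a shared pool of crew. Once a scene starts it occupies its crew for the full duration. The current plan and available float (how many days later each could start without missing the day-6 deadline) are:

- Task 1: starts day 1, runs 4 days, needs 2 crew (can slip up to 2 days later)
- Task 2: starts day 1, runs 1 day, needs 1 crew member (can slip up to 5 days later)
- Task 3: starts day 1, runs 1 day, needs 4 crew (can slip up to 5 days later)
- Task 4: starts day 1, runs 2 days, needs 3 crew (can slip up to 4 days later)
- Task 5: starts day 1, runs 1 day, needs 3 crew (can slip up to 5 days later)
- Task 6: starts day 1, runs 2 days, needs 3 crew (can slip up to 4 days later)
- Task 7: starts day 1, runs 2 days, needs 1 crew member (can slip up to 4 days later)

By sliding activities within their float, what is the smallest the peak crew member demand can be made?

Early-start (Task 1@1, Task 2@1, Task 3@1, Task 4@1, Task 5@1, Task 6@1, Task 7@1) gives peak 17: d1:17  d2:9  d3:2  d4:2  d5:0  d6:0.
Shift Task 2→5, Task 3→6, Task 5→3, Task 6→4, Task 7→5.
Schedule Task 1@1, Task 2@5, Task 3@6, Task 4@1, Task 5@3, Task 6@4, Task 7@5: d1:5  d2:5  d3:5  d4:5  d5:5  d6:5 — peak 5.
Total crew member-days = 30 over 6 days ⇒ peak ≥ ⌈30/6⌉ = 5, so 5 is optimal.

5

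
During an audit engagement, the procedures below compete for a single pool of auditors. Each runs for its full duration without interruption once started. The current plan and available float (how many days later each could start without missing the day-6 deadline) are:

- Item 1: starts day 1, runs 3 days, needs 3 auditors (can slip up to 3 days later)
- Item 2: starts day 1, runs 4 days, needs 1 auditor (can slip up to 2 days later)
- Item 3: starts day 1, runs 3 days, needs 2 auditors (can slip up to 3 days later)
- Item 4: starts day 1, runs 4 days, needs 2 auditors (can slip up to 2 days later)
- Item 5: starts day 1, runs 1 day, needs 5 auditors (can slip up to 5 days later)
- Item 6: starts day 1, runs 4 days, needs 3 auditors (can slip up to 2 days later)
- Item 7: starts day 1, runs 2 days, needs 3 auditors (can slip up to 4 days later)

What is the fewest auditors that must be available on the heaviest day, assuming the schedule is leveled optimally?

Early-start (Item 1@1, Item 2@1, Item 3@1, Item 4@1, Item 5@1, Item 6@1, Item 7@1) gives peak 19: d1:19  d2:14  d3:11  d4:6  d5:0  d6:0.
Shift Item 3→4, Item 5→5, Item 7→5.
Schedule Item 1@1, Item 2@1, Item 3@4, Item 4@1, Item 5@5, Item 6@1, Item 7@5: d1:9  d2:9  d3:9  d4:8  d5:10  d6:5 — peak 10.

10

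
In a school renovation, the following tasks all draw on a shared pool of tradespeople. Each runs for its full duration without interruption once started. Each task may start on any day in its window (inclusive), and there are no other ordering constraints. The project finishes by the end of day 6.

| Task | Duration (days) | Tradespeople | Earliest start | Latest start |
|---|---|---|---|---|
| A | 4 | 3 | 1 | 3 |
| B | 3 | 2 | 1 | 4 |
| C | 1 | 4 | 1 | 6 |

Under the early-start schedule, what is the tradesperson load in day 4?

3

At early start, day 4 has: A.
Demand: 3 = 3.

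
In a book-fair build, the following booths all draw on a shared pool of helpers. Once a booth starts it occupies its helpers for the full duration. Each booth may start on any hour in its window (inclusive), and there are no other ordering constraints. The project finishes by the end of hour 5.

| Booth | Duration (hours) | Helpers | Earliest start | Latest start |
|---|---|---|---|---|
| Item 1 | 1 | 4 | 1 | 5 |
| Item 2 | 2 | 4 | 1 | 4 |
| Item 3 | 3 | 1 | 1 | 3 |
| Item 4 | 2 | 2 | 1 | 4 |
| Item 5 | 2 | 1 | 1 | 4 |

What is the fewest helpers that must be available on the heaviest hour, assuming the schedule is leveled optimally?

5

Early-start (Item 1@1, Item 2@1, Item 3@1, Item 4@1, Item 5@1) gives peak 12: h1:12  h2:8  h3:1  h4:0  h5:0.
Shift Item 2→2, Item 4→4, Item 5→4.
Schedule Item 1@1, Item 2@2, Item 3@1, Item 4@4, Item 5@4: h1:5  h2:5  h3:5  h4:3  h5:3 — peak 5.
Total helper-hours = 21 over 5 hours ⇒ peak ≥ ⌈21/5⌉ = 5, so 5 is optimal.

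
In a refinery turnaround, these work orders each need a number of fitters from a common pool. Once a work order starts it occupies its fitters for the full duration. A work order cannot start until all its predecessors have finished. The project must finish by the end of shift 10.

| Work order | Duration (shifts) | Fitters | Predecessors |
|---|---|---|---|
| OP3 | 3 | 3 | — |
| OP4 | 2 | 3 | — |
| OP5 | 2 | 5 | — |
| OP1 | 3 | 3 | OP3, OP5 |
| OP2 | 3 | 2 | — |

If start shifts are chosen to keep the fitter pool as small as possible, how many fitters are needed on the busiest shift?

Early-start (OP3@1, OP4@1, OP5@1, OP1@4, OP2@1) gives peak 13: s1:13  s2:13  s3:5  s4:3  s5:3  s6:3  s7:0  s8:0  s9:0  s10:0.
Shift OP4→4, OP5→6, OP1→8.
Schedule OP3@1, OP4@4, OP5@6, OP1@8, OP2@1: s1:5  s2:5  s3:5  s4:3  s5:3  s6:5  s7:5  s8:3  s9:3  s10:3 — peak 5.

5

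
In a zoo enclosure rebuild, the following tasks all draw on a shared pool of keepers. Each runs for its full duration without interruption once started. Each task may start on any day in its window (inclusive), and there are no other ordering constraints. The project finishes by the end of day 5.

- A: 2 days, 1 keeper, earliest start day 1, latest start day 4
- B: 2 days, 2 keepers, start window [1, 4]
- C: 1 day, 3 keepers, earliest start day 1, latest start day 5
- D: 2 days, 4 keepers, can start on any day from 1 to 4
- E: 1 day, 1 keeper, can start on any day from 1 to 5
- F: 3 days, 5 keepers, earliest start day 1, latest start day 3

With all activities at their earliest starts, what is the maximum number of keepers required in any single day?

16

Early-start schedule: A@1, B@1, C@1, D@1, E@1, F@1.
Load per day: day 1: 16, day 2: 12, day 3: 5, day 4: 0, day 5: 0.
Peak is 16.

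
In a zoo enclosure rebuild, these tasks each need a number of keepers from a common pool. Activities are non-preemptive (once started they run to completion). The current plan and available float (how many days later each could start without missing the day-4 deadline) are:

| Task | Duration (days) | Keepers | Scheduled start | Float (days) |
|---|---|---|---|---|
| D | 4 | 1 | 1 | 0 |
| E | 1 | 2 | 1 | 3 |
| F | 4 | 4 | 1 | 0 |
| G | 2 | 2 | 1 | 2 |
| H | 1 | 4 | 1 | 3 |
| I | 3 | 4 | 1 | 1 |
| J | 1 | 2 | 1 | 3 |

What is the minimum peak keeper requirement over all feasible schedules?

11

Early-start (D@1, E@1, F@1, G@1, H@1, I@1, J@1) gives peak 19: d1:19  d2:11  d3:9  d4:5.
Shift G→2, I→2, J→4.
Schedule D@1, E@1, F@1, G@2, H@1, I@2, J@4: d1:11  d2:11  d3:11  d4:11 — peak 11.
Total keeper-days = 44 over 4 days ⇒ peak ≥ ⌈44/4⌉ = 11, so 11 is optimal.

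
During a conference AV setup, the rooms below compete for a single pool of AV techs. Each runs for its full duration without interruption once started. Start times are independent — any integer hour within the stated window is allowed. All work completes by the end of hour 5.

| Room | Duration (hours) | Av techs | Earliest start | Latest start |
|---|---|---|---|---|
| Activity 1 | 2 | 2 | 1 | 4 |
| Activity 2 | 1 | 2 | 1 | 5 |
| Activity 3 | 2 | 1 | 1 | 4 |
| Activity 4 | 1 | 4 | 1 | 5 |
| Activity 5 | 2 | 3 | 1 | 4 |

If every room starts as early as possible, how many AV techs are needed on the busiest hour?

Early-start schedule: Activity 1@1, Activity 2@1, Activity 3@1, Activity 4@1, Activity 5@1.
Load per hour: hour 1: 12, hour 2: 6, hour 3: 0, hour 4: 0, hour 5: 0.
Peak is 12.

12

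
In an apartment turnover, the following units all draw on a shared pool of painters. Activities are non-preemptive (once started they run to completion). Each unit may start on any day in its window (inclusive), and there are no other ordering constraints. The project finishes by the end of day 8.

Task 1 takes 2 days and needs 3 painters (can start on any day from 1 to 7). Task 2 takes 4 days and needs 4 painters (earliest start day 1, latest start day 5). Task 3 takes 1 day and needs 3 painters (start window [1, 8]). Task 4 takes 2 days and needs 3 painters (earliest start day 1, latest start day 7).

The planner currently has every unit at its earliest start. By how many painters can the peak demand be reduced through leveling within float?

7

Early-start peak: d1:13  d2:10  d3:4  d4:4  d5:0  d6:0  d7:0  d8:0 ⇒ 13.
Leveled (Task 1@1, Task 2@3, Task 3@1, Task 4@7): d1:6  d2:3  d3:4  d4:4  d5:4  d6:4  d7:3  d8:3 ⇒ 6.
Reduction 13 − 6 = 7.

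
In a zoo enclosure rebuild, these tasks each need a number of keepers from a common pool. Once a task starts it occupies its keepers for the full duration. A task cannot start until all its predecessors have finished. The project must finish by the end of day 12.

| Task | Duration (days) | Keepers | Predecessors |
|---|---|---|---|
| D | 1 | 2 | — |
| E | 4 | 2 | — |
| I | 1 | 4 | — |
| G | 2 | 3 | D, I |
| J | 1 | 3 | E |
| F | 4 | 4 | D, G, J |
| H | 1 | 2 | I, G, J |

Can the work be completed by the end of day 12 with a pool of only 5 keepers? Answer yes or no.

Schedule D@1, E@3, I@2, G@3, J@7, F@8, H@12: d1:2  d2:4  d3:5  d4:5  d5:2  d6:2  d7:3  d8:4  d9:4  d10:4  d11:4  d12:2 — peak 5 ≤ 5.

yes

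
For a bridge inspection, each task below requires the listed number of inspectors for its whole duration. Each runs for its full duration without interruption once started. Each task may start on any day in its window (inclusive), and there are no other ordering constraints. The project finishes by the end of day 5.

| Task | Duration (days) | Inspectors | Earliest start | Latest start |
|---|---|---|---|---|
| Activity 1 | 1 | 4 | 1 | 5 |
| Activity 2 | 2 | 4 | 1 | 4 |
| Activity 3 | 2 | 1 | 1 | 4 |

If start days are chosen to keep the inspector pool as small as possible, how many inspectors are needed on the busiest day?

4

Early-start (Activity 1@1, Activity 2@1, Activity 3@1) gives peak 9: d1:9  d2:5  d3:0  d4:0  d5:0.
Shift Activity 2→2, Activity 3→4.
Schedule Activity 1@1, Activity 2@2, Activity 3@4: d1:4  d2:4  d3:4  d4:1  d5:1 — peak 4.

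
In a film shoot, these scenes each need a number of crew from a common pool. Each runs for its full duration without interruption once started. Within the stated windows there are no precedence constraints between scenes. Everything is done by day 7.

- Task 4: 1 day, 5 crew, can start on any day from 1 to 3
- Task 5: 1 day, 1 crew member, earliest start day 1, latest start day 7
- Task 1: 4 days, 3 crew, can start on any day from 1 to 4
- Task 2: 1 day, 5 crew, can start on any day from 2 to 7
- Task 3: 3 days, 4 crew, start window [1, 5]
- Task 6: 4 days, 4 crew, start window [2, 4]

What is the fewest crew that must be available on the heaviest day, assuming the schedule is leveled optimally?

8

Early-start (Task 4@1, Task 5@1, Task 1@1, Task 2@2, Task 3@1, Task 6@2) gives peak 16: d1:13  d2:16  d3:11  d4:7  d5:4  d6:0  d7:0.
Shift Task 5→2, Task 2→3, Task 3→5, Task 6→4.
Schedule Task 4@1, Task 5@2, Task 1@1, Task 2@3, Task 3@5, Task 6@4: d1:8  d2:4  d3:8  d4:7  d5:8  d6:8  d7:8 — peak 8.
Total crew member-days = 51 over 7 days ⇒ peak ≥ ⌈51/7⌉ = 8, so 8 is optimal.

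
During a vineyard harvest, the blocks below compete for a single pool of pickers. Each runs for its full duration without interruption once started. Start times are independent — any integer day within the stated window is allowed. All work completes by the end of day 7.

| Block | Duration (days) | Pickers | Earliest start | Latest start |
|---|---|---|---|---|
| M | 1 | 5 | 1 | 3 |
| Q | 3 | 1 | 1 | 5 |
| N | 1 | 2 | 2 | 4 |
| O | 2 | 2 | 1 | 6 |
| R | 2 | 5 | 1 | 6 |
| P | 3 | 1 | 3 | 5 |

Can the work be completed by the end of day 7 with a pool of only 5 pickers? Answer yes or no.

yes

Schedule M@1, Q@2, N@2, O@2, R@6, P@3: d1:5  d2:5  d3:4  d4:2  d5:1  d6:5  d7:5 — peak 5 ≤ 5.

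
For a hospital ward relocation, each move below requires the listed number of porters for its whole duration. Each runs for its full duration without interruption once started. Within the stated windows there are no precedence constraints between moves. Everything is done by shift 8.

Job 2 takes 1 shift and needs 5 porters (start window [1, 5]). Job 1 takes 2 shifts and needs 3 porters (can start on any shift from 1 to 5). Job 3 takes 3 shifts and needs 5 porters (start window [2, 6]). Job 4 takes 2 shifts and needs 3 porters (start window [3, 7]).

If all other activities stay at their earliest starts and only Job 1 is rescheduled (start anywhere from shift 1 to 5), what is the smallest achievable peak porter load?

8

Job 1@1: s1:8  s2:8  s3:8  s4:8  s5:0  s6:0  s7:0  s8:0 → peak 8
Job 1@2: s1:5  s2:8  s3:11  s4:8  s5:0  s6:0  s7:0  s8:0 → peak 11
Job 1@3: s1:5  s2:5  s3:11  s4:11  s5:0  s6:0  s7:0  s8:0 → peak 11
Job 1@4: s1:5  s2:5  s3:8  s4:11  s5:3  s6:0  s7:0  s8:0 → peak 11
Job 1@5: s1:5  s2:5  s3:8  s4:8  s5:3  s6:3  s7:0  s8:0 → peak 8
Best is Job 1@1, peak 8.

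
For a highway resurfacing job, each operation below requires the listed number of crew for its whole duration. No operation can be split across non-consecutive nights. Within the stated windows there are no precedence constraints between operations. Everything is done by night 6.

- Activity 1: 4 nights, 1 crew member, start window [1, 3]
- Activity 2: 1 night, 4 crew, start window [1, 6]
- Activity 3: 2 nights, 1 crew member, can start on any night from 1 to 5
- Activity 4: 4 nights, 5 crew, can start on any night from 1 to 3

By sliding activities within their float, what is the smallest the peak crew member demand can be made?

6

Early-start (Activity 1@1, Activity 2@1, Activity 3@1, Activity 4@1) gives peak 11: n1:11  n2:7  n3:6  n4:6  n5:0  n6:0.
Shift Activity 4→3.
Schedule Activity 1@1, Activity 2@1, Activity 3@1, Activity 4@3: n1:6  n2:2  n3:6  n4:6  n5:5  n6:5 — peak 6.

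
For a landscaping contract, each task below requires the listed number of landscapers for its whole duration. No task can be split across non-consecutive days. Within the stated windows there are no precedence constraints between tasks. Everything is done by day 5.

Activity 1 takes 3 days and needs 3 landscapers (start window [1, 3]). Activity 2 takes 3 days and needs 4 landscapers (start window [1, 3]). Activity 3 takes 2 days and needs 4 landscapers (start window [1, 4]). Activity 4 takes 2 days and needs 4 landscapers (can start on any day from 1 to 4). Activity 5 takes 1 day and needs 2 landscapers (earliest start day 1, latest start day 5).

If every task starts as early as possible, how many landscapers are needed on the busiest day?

17

Early-start schedule: Activity 1@1, Activity 2@1, Activity 3@1, Activity 4@1, Activity 5@1.
Load per day: day 1: 17, day 2: 15, day 3: 7, day 4: 0, day 5: 0.
Peak is 17.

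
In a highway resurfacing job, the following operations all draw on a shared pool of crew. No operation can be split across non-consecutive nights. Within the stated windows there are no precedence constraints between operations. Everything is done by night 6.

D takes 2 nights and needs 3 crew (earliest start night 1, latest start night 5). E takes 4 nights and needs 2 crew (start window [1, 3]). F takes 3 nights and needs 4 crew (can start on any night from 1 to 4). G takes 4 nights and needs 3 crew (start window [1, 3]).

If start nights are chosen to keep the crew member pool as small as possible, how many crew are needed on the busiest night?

Early-start (D@1, E@1, F@1, G@1) gives peak 12: n1:12  n2:12  n3:9  n4:5  n5:0  n6:0.
Shift G→3.
Schedule D@1, E@1, F@1, G@3: n1:9  n2:9  n3:9  n4:5  n5:3  n6:3 — peak 9.

9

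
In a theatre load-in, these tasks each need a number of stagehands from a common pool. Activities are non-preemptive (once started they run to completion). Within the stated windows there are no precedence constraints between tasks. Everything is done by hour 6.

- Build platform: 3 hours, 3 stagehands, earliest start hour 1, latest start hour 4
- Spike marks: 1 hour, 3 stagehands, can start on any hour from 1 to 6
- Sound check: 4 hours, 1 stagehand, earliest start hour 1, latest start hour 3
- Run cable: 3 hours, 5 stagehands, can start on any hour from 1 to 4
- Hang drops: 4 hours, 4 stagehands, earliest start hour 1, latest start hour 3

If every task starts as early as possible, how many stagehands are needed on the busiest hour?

16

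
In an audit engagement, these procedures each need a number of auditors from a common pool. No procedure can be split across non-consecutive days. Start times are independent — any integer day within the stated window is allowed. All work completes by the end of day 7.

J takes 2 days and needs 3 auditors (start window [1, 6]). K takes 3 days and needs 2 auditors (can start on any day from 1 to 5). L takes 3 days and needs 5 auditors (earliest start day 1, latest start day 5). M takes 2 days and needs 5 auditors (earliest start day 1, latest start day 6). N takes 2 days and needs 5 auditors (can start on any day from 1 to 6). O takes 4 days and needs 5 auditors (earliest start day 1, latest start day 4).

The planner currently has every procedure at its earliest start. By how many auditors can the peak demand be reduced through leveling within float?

15

Early-start peak: d1:25  d2:25  d3:12  d4:5  d5:0  d6:0  d7:0 ⇒ 25.
Leveled (J@1, K@1, L@1, M@4, N@6, O@4): d1:10  d2:10  d3:7  d4:10  d5:10  d6:10  d7:10 ⇒ 10.
Reduction 25 − 10 = 15.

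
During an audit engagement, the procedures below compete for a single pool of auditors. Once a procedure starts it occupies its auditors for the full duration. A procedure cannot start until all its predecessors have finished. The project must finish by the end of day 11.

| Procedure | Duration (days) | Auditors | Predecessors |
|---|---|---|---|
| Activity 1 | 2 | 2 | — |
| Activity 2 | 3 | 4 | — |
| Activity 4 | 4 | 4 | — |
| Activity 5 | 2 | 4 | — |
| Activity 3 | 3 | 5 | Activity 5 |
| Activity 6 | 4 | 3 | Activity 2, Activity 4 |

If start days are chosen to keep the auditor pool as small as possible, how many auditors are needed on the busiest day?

8

Early-start (Activity 1@1, Activity 2@1, Activity 4@1, Activity 5@1, Activity 3@3, Activity 6@5) gives peak 14: d1:14  d2:14  d3:13  d4:9  d5:8  d6:3  d7:3  d8:3  d9:0  d10:0  d11:0.
Shift Activity 4→3, Activity 5→4, Activity 3→7, Activity 6→7.
Schedule Activity 1@1, Activity 2@1, Activity 4@3, Activity 5@4, Activity 3@7, Activity 6@7: d1:6  d2:6  d3:8  d4:8  d5:8  d6:4  d7:8  d8:8  d9:8  d10:3  d11:0 — peak 8.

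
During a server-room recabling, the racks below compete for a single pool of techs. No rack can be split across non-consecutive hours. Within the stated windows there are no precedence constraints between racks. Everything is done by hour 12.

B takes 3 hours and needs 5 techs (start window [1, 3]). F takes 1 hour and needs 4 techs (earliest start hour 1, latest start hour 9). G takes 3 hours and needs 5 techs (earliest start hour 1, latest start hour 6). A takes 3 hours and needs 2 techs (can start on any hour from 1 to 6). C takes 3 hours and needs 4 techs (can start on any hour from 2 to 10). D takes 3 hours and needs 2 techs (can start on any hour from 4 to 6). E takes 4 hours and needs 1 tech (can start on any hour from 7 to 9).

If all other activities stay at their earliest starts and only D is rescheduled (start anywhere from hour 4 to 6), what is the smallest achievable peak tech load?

16

D@4: h1:16  h2:16  h3:16  h4:6  h5:2  h6:2  h7:1  h8:1  h9:1  h10:1  h11:0  h12:0 → peak 16
D@5: h1:16  h2:16  h3:16  h4:4  h5:2  h6:2  h7:3  h8:1  h9:1  h10:1  h11:0  h12:0 → peak 16
D@6: h1:16  h2:16  h3:16  h4:4  h5:0  h6:2  h7:3  h8:3  h9:1  h10:1  h11:0  h12:0 → peak 16
Best is D@4, peak 16.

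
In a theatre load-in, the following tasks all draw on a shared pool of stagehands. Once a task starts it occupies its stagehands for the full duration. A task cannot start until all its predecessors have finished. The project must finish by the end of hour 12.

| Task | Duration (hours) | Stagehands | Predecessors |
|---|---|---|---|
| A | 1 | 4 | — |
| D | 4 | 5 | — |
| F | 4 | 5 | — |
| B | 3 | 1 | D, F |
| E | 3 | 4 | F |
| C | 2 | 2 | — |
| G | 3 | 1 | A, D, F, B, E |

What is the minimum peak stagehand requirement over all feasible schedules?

Early-start (A@1, D@1, F@1, B@5, E@5, C@1, G@8) gives peak 16: h1:16  h2:12  h3:10  h4:10  h5:5  h6:5  h7:5  h8:1  h9:1  h10:1  h11:0  h12:0.
Shift F→2, B→6, E→6, C→5, G→9.
Schedule A@1, D@1, F@2, B@6, E@6, C@5, G@9: h1:9  h2:10  h3:10  h4:10  h5:7  h6:7  h7:5  h8:5  h9:1  h10:1  h11:1  h12:0 — peak 10.

10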